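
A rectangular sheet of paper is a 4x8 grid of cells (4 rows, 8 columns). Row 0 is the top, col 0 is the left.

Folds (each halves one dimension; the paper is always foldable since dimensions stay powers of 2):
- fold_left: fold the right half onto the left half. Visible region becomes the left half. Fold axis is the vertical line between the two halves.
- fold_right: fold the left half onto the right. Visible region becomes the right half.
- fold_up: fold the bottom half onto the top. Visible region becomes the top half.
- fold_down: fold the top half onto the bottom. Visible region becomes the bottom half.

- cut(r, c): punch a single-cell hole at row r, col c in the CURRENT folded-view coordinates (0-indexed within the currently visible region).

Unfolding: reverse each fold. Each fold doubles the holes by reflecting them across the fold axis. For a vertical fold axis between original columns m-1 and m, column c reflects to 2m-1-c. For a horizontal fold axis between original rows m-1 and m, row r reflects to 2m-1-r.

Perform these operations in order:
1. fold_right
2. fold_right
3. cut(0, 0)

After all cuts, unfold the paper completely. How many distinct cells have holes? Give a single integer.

Answer: 4

Derivation:
Op 1 fold_right: fold axis v@4; visible region now rows[0,4) x cols[4,8) = 4x4
Op 2 fold_right: fold axis v@6; visible region now rows[0,4) x cols[6,8) = 4x2
Op 3 cut(0, 0): punch at orig (0,6); cuts so far [(0, 6)]; region rows[0,4) x cols[6,8) = 4x2
Unfold 1 (reflect across v@6): 2 holes -> [(0, 5), (0, 6)]
Unfold 2 (reflect across v@4): 4 holes -> [(0, 1), (0, 2), (0, 5), (0, 6)]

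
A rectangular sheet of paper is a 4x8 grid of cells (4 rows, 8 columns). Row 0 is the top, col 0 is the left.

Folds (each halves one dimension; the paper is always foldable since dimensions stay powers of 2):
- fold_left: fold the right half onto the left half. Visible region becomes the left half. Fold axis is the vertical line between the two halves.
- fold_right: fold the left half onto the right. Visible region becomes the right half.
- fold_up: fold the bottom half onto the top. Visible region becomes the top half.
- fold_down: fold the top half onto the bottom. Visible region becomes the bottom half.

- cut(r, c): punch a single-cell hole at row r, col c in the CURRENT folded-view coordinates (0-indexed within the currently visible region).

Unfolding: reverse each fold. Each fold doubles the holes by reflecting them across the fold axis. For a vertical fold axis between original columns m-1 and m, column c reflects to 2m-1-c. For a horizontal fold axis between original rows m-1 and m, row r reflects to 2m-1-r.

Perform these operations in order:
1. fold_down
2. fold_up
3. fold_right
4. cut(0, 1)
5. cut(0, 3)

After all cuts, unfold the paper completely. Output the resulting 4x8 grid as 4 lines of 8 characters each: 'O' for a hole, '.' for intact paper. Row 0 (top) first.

Op 1 fold_down: fold axis h@2; visible region now rows[2,4) x cols[0,8) = 2x8
Op 2 fold_up: fold axis h@3; visible region now rows[2,3) x cols[0,8) = 1x8
Op 3 fold_right: fold axis v@4; visible region now rows[2,3) x cols[4,8) = 1x4
Op 4 cut(0, 1): punch at orig (2,5); cuts so far [(2, 5)]; region rows[2,3) x cols[4,8) = 1x4
Op 5 cut(0, 3): punch at orig (2,7); cuts so far [(2, 5), (2, 7)]; region rows[2,3) x cols[4,8) = 1x4
Unfold 1 (reflect across v@4): 4 holes -> [(2, 0), (2, 2), (2, 5), (2, 7)]
Unfold 2 (reflect across h@3): 8 holes -> [(2, 0), (2, 2), (2, 5), (2, 7), (3, 0), (3, 2), (3, 5), (3, 7)]
Unfold 3 (reflect across h@2): 16 holes -> [(0, 0), (0, 2), (0, 5), (0, 7), (1, 0), (1, 2), (1, 5), (1, 7), (2, 0), (2, 2), (2, 5), (2, 7), (3, 0), (3, 2), (3, 5), (3, 7)]

Answer: O.O..O.O
O.O..O.O
O.O..O.O
O.O..O.O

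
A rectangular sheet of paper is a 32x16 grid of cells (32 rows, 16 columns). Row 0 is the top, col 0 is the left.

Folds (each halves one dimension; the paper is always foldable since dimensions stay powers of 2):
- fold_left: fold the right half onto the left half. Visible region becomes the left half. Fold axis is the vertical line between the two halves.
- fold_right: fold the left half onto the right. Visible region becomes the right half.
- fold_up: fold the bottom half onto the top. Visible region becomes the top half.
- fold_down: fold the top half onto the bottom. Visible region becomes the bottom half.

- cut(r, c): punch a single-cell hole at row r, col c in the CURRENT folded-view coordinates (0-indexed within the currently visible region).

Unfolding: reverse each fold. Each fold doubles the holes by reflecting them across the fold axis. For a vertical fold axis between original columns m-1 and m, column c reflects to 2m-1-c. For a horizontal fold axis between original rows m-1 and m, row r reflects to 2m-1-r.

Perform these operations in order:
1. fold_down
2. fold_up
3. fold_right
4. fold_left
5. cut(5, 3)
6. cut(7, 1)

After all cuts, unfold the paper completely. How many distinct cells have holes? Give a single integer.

Answer: 32

Derivation:
Op 1 fold_down: fold axis h@16; visible region now rows[16,32) x cols[0,16) = 16x16
Op 2 fold_up: fold axis h@24; visible region now rows[16,24) x cols[0,16) = 8x16
Op 3 fold_right: fold axis v@8; visible region now rows[16,24) x cols[8,16) = 8x8
Op 4 fold_left: fold axis v@12; visible region now rows[16,24) x cols[8,12) = 8x4
Op 5 cut(5, 3): punch at orig (21,11); cuts so far [(21, 11)]; region rows[16,24) x cols[8,12) = 8x4
Op 6 cut(7, 1): punch at orig (23,9); cuts so far [(21, 11), (23, 9)]; region rows[16,24) x cols[8,12) = 8x4
Unfold 1 (reflect across v@12): 4 holes -> [(21, 11), (21, 12), (23, 9), (23, 14)]
Unfold 2 (reflect across v@8): 8 holes -> [(21, 3), (21, 4), (21, 11), (21, 12), (23, 1), (23, 6), (23, 9), (23, 14)]
Unfold 3 (reflect across h@24): 16 holes -> [(21, 3), (21, 4), (21, 11), (21, 12), (23, 1), (23, 6), (23, 9), (23, 14), (24, 1), (24, 6), (24, 9), (24, 14), (26, 3), (26, 4), (26, 11), (26, 12)]
Unfold 4 (reflect across h@16): 32 holes -> [(5, 3), (5, 4), (5, 11), (5, 12), (7, 1), (7, 6), (7, 9), (7, 14), (8, 1), (8, 6), (8, 9), (8, 14), (10, 3), (10, 4), (10, 11), (10, 12), (21, 3), (21, 4), (21, 11), (21, 12), (23, 1), (23, 6), (23, 9), (23, 14), (24, 1), (24, 6), (24, 9), (24, 14), (26, 3), (26, 4), (26, 11), (26, 12)]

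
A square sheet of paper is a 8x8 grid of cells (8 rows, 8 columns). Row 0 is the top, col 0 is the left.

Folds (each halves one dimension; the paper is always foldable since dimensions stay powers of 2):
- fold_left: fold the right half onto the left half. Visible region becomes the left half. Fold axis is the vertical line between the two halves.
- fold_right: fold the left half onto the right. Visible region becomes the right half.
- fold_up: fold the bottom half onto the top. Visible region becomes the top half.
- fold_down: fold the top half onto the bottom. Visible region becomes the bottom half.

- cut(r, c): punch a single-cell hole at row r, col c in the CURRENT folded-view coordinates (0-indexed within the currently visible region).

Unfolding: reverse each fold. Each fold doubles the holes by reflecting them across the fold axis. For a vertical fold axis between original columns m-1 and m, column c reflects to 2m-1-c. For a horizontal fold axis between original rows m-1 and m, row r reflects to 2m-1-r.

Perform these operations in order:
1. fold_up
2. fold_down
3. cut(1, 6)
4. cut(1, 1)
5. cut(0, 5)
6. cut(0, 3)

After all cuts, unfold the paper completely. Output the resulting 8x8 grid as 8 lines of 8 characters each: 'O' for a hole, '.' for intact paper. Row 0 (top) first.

Answer: .O....O.
...O.O..
...O.O..
.O....O.
.O....O.
...O.O..
...O.O..
.O....O.

Derivation:
Op 1 fold_up: fold axis h@4; visible region now rows[0,4) x cols[0,8) = 4x8
Op 2 fold_down: fold axis h@2; visible region now rows[2,4) x cols[0,8) = 2x8
Op 3 cut(1, 6): punch at orig (3,6); cuts so far [(3, 6)]; region rows[2,4) x cols[0,8) = 2x8
Op 4 cut(1, 1): punch at orig (3,1); cuts so far [(3, 1), (3, 6)]; region rows[2,4) x cols[0,8) = 2x8
Op 5 cut(0, 5): punch at orig (2,5); cuts so far [(2, 5), (3, 1), (3, 6)]; region rows[2,4) x cols[0,8) = 2x8
Op 6 cut(0, 3): punch at orig (2,3); cuts so far [(2, 3), (2, 5), (3, 1), (3, 6)]; region rows[2,4) x cols[0,8) = 2x8
Unfold 1 (reflect across h@2): 8 holes -> [(0, 1), (0, 6), (1, 3), (1, 5), (2, 3), (2, 5), (3, 1), (3, 6)]
Unfold 2 (reflect across h@4): 16 holes -> [(0, 1), (0, 6), (1, 3), (1, 5), (2, 3), (2, 5), (3, 1), (3, 6), (4, 1), (4, 6), (5, 3), (5, 5), (6, 3), (6, 5), (7, 1), (7, 6)]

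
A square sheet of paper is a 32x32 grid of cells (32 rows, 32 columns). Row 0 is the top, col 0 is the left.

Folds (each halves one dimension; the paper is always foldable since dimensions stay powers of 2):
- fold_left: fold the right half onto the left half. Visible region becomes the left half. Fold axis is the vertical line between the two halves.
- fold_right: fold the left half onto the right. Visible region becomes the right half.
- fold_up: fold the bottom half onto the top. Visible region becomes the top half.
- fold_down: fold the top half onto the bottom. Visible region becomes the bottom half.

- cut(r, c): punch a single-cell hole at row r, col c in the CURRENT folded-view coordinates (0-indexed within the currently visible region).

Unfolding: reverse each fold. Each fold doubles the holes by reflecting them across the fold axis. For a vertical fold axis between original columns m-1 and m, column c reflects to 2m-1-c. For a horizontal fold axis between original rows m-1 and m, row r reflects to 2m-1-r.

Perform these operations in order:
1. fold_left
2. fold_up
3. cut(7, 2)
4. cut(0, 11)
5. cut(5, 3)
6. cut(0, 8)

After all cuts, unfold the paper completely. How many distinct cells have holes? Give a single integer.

Answer: 16

Derivation:
Op 1 fold_left: fold axis v@16; visible region now rows[0,32) x cols[0,16) = 32x16
Op 2 fold_up: fold axis h@16; visible region now rows[0,16) x cols[0,16) = 16x16
Op 3 cut(7, 2): punch at orig (7,2); cuts so far [(7, 2)]; region rows[0,16) x cols[0,16) = 16x16
Op 4 cut(0, 11): punch at orig (0,11); cuts so far [(0, 11), (7, 2)]; region rows[0,16) x cols[0,16) = 16x16
Op 5 cut(5, 3): punch at orig (5,3); cuts so far [(0, 11), (5, 3), (7, 2)]; region rows[0,16) x cols[0,16) = 16x16
Op 6 cut(0, 8): punch at orig (0,8); cuts so far [(0, 8), (0, 11), (5, 3), (7, 2)]; region rows[0,16) x cols[0,16) = 16x16
Unfold 1 (reflect across h@16): 8 holes -> [(0, 8), (0, 11), (5, 3), (7, 2), (24, 2), (26, 3), (31, 8), (31, 11)]
Unfold 2 (reflect across v@16): 16 holes -> [(0, 8), (0, 11), (0, 20), (0, 23), (5, 3), (5, 28), (7, 2), (7, 29), (24, 2), (24, 29), (26, 3), (26, 28), (31, 8), (31, 11), (31, 20), (31, 23)]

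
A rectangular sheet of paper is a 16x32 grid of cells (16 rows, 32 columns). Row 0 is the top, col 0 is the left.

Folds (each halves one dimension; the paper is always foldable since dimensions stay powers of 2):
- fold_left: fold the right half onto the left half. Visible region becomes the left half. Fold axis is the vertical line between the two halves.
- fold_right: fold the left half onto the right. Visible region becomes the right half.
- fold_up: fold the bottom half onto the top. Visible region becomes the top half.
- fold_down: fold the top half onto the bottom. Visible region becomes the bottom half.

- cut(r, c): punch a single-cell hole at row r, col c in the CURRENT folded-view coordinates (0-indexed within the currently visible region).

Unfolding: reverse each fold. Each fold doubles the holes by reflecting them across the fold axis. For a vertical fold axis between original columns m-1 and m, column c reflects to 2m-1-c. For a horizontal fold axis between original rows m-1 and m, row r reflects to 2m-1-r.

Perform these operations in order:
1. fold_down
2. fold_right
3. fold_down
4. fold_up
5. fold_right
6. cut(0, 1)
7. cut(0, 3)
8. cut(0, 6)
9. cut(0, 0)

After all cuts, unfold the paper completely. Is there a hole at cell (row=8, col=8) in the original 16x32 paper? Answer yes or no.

Answer: yes

Derivation:
Op 1 fold_down: fold axis h@8; visible region now rows[8,16) x cols[0,32) = 8x32
Op 2 fold_right: fold axis v@16; visible region now rows[8,16) x cols[16,32) = 8x16
Op 3 fold_down: fold axis h@12; visible region now rows[12,16) x cols[16,32) = 4x16
Op 4 fold_up: fold axis h@14; visible region now rows[12,14) x cols[16,32) = 2x16
Op 5 fold_right: fold axis v@24; visible region now rows[12,14) x cols[24,32) = 2x8
Op 6 cut(0, 1): punch at orig (12,25); cuts so far [(12, 25)]; region rows[12,14) x cols[24,32) = 2x8
Op 7 cut(0, 3): punch at orig (12,27); cuts so far [(12, 25), (12, 27)]; region rows[12,14) x cols[24,32) = 2x8
Op 8 cut(0, 6): punch at orig (12,30); cuts so far [(12, 25), (12, 27), (12, 30)]; region rows[12,14) x cols[24,32) = 2x8
Op 9 cut(0, 0): punch at orig (12,24); cuts so far [(12, 24), (12, 25), (12, 27), (12, 30)]; region rows[12,14) x cols[24,32) = 2x8
Unfold 1 (reflect across v@24): 8 holes -> [(12, 17), (12, 20), (12, 22), (12, 23), (12, 24), (12, 25), (12, 27), (12, 30)]
Unfold 2 (reflect across h@14): 16 holes -> [(12, 17), (12, 20), (12, 22), (12, 23), (12, 24), (12, 25), (12, 27), (12, 30), (15, 17), (15, 20), (15, 22), (15, 23), (15, 24), (15, 25), (15, 27), (15, 30)]
Unfold 3 (reflect across h@12): 32 holes -> [(8, 17), (8, 20), (8, 22), (8, 23), (8, 24), (8, 25), (8, 27), (8, 30), (11, 17), (11, 20), (11, 22), (11, 23), (11, 24), (11, 25), (11, 27), (11, 30), (12, 17), (12, 20), (12, 22), (12, 23), (12, 24), (12, 25), (12, 27), (12, 30), (15, 17), (15, 20), (15, 22), (15, 23), (15, 24), (15, 25), (15, 27), (15, 30)]
Unfold 4 (reflect across v@16): 64 holes -> [(8, 1), (8, 4), (8, 6), (8, 7), (8, 8), (8, 9), (8, 11), (8, 14), (8, 17), (8, 20), (8, 22), (8, 23), (8, 24), (8, 25), (8, 27), (8, 30), (11, 1), (11, 4), (11, 6), (11, 7), (11, 8), (11, 9), (11, 11), (11, 14), (11, 17), (11, 20), (11, 22), (11, 23), (11, 24), (11, 25), (11, 27), (11, 30), (12, 1), (12, 4), (12, 6), (12, 7), (12, 8), (12, 9), (12, 11), (12, 14), (12, 17), (12, 20), (12, 22), (12, 23), (12, 24), (12, 25), (12, 27), (12, 30), (15, 1), (15, 4), (15, 6), (15, 7), (15, 8), (15, 9), (15, 11), (15, 14), (15, 17), (15, 20), (15, 22), (15, 23), (15, 24), (15, 25), (15, 27), (15, 30)]
Unfold 5 (reflect across h@8): 128 holes -> [(0, 1), (0, 4), (0, 6), (0, 7), (0, 8), (0, 9), (0, 11), (0, 14), (0, 17), (0, 20), (0, 22), (0, 23), (0, 24), (0, 25), (0, 27), (0, 30), (3, 1), (3, 4), (3, 6), (3, 7), (3, 8), (3, 9), (3, 11), (3, 14), (3, 17), (3, 20), (3, 22), (3, 23), (3, 24), (3, 25), (3, 27), (3, 30), (4, 1), (4, 4), (4, 6), (4, 7), (4, 8), (4, 9), (4, 11), (4, 14), (4, 17), (4, 20), (4, 22), (4, 23), (4, 24), (4, 25), (4, 27), (4, 30), (7, 1), (7, 4), (7, 6), (7, 7), (7, 8), (7, 9), (7, 11), (7, 14), (7, 17), (7, 20), (7, 22), (7, 23), (7, 24), (7, 25), (7, 27), (7, 30), (8, 1), (8, 4), (8, 6), (8, 7), (8, 8), (8, 9), (8, 11), (8, 14), (8, 17), (8, 20), (8, 22), (8, 23), (8, 24), (8, 25), (8, 27), (8, 30), (11, 1), (11, 4), (11, 6), (11, 7), (11, 8), (11, 9), (11, 11), (11, 14), (11, 17), (11, 20), (11, 22), (11, 23), (11, 24), (11, 25), (11, 27), (11, 30), (12, 1), (12, 4), (12, 6), (12, 7), (12, 8), (12, 9), (12, 11), (12, 14), (12, 17), (12, 20), (12, 22), (12, 23), (12, 24), (12, 25), (12, 27), (12, 30), (15, 1), (15, 4), (15, 6), (15, 7), (15, 8), (15, 9), (15, 11), (15, 14), (15, 17), (15, 20), (15, 22), (15, 23), (15, 24), (15, 25), (15, 27), (15, 30)]
Holes: [(0, 1), (0, 4), (0, 6), (0, 7), (0, 8), (0, 9), (0, 11), (0, 14), (0, 17), (0, 20), (0, 22), (0, 23), (0, 24), (0, 25), (0, 27), (0, 30), (3, 1), (3, 4), (3, 6), (3, 7), (3, 8), (3, 9), (3, 11), (3, 14), (3, 17), (3, 20), (3, 22), (3, 23), (3, 24), (3, 25), (3, 27), (3, 30), (4, 1), (4, 4), (4, 6), (4, 7), (4, 8), (4, 9), (4, 11), (4, 14), (4, 17), (4, 20), (4, 22), (4, 23), (4, 24), (4, 25), (4, 27), (4, 30), (7, 1), (7, 4), (7, 6), (7, 7), (7, 8), (7, 9), (7, 11), (7, 14), (7, 17), (7, 20), (7, 22), (7, 23), (7, 24), (7, 25), (7, 27), (7, 30), (8, 1), (8, 4), (8, 6), (8, 7), (8, 8), (8, 9), (8, 11), (8, 14), (8, 17), (8, 20), (8, 22), (8, 23), (8, 24), (8, 25), (8, 27), (8, 30), (11, 1), (11, 4), (11, 6), (11, 7), (11, 8), (11, 9), (11, 11), (11, 14), (11, 17), (11, 20), (11, 22), (11, 23), (11, 24), (11, 25), (11, 27), (11, 30), (12, 1), (12, 4), (12, 6), (12, 7), (12, 8), (12, 9), (12, 11), (12, 14), (12, 17), (12, 20), (12, 22), (12, 23), (12, 24), (12, 25), (12, 27), (12, 30), (15, 1), (15, 4), (15, 6), (15, 7), (15, 8), (15, 9), (15, 11), (15, 14), (15, 17), (15, 20), (15, 22), (15, 23), (15, 24), (15, 25), (15, 27), (15, 30)]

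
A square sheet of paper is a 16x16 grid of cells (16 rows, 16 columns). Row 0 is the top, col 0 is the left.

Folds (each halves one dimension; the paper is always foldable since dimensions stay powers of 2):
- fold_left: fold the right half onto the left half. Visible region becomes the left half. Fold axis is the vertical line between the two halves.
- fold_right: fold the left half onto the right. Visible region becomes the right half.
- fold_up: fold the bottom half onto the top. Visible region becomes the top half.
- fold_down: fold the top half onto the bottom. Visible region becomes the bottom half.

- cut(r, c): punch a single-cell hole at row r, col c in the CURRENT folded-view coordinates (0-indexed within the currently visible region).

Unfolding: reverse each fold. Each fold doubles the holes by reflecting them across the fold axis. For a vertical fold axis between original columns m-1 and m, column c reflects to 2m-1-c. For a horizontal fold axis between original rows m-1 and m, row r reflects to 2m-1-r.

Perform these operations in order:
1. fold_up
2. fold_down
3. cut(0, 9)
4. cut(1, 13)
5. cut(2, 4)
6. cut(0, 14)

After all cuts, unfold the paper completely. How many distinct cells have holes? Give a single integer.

Answer: 16

Derivation:
Op 1 fold_up: fold axis h@8; visible region now rows[0,8) x cols[0,16) = 8x16
Op 2 fold_down: fold axis h@4; visible region now rows[4,8) x cols[0,16) = 4x16
Op 3 cut(0, 9): punch at orig (4,9); cuts so far [(4, 9)]; region rows[4,8) x cols[0,16) = 4x16
Op 4 cut(1, 13): punch at orig (5,13); cuts so far [(4, 9), (5, 13)]; region rows[4,8) x cols[0,16) = 4x16
Op 5 cut(2, 4): punch at orig (6,4); cuts so far [(4, 9), (5, 13), (6, 4)]; region rows[4,8) x cols[0,16) = 4x16
Op 6 cut(0, 14): punch at orig (4,14); cuts so far [(4, 9), (4, 14), (5, 13), (6, 4)]; region rows[4,8) x cols[0,16) = 4x16
Unfold 1 (reflect across h@4): 8 holes -> [(1, 4), (2, 13), (3, 9), (3, 14), (4, 9), (4, 14), (5, 13), (6, 4)]
Unfold 2 (reflect across h@8): 16 holes -> [(1, 4), (2, 13), (3, 9), (3, 14), (4, 9), (4, 14), (5, 13), (6, 4), (9, 4), (10, 13), (11, 9), (11, 14), (12, 9), (12, 14), (13, 13), (14, 4)]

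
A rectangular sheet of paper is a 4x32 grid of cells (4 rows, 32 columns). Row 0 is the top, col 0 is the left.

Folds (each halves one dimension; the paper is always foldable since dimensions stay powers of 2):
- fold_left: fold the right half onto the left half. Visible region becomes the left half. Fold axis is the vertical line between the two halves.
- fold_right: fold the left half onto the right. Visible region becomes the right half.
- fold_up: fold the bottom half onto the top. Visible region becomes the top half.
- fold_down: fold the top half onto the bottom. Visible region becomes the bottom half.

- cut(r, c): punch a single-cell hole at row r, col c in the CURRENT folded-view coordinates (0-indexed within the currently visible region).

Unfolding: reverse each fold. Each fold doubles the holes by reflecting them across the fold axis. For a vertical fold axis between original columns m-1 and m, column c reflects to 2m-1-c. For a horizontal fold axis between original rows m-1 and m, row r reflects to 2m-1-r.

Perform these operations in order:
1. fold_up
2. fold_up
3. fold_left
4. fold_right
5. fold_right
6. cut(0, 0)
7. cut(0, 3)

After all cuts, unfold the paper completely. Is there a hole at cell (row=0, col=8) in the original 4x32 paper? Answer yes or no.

Answer: yes

Derivation:
Op 1 fold_up: fold axis h@2; visible region now rows[0,2) x cols[0,32) = 2x32
Op 2 fold_up: fold axis h@1; visible region now rows[0,1) x cols[0,32) = 1x32
Op 3 fold_left: fold axis v@16; visible region now rows[0,1) x cols[0,16) = 1x16
Op 4 fold_right: fold axis v@8; visible region now rows[0,1) x cols[8,16) = 1x8
Op 5 fold_right: fold axis v@12; visible region now rows[0,1) x cols[12,16) = 1x4
Op 6 cut(0, 0): punch at orig (0,12); cuts so far [(0, 12)]; region rows[0,1) x cols[12,16) = 1x4
Op 7 cut(0, 3): punch at orig (0,15); cuts so far [(0, 12), (0, 15)]; region rows[0,1) x cols[12,16) = 1x4
Unfold 1 (reflect across v@12): 4 holes -> [(0, 8), (0, 11), (0, 12), (0, 15)]
Unfold 2 (reflect across v@8): 8 holes -> [(0, 0), (0, 3), (0, 4), (0, 7), (0, 8), (0, 11), (0, 12), (0, 15)]
Unfold 3 (reflect across v@16): 16 holes -> [(0, 0), (0, 3), (0, 4), (0, 7), (0, 8), (0, 11), (0, 12), (0, 15), (0, 16), (0, 19), (0, 20), (0, 23), (0, 24), (0, 27), (0, 28), (0, 31)]
Unfold 4 (reflect across h@1): 32 holes -> [(0, 0), (0, 3), (0, 4), (0, 7), (0, 8), (0, 11), (0, 12), (0, 15), (0, 16), (0, 19), (0, 20), (0, 23), (0, 24), (0, 27), (0, 28), (0, 31), (1, 0), (1, 3), (1, 4), (1, 7), (1, 8), (1, 11), (1, 12), (1, 15), (1, 16), (1, 19), (1, 20), (1, 23), (1, 24), (1, 27), (1, 28), (1, 31)]
Unfold 5 (reflect across h@2): 64 holes -> [(0, 0), (0, 3), (0, 4), (0, 7), (0, 8), (0, 11), (0, 12), (0, 15), (0, 16), (0, 19), (0, 20), (0, 23), (0, 24), (0, 27), (0, 28), (0, 31), (1, 0), (1, 3), (1, 4), (1, 7), (1, 8), (1, 11), (1, 12), (1, 15), (1, 16), (1, 19), (1, 20), (1, 23), (1, 24), (1, 27), (1, 28), (1, 31), (2, 0), (2, 3), (2, 4), (2, 7), (2, 8), (2, 11), (2, 12), (2, 15), (2, 16), (2, 19), (2, 20), (2, 23), (2, 24), (2, 27), (2, 28), (2, 31), (3, 0), (3, 3), (3, 4), (3, 7), (3, 8), (3, 11), (3, 12), (3, 15), (3, 16), (3, 19), (3, 20), (3, 23), (3, 24), (3, 27), (3, 28), (3, 31)]
Holes: [(0, 0), (0, 3), (0, 4), (0, 7), (0, 8), (0, 11), (0, 12), (0, 15), (0, 16), (0, 19), (0, 20), (0, 23), (0, 24), (0, 27), (0, 28), (0, 31), (1, 0), (1, 3), (1, 4), (1, 7), (1, 8), (1, 11), (1, 12), (1, 15), (1, 16), (1, 19), (1, 20), (1, 23), (1, 24), (1, 27), (1, 28), (1, 31), (2, 0), (2, 3), (2, 4), (2, 7), (2, 8), (2, 11), (2, 12), (2, 15), (2, 16), (2, 19), (2, 20), (2, 23), (2, 24), (2, 27), (2, 28), (2, 31), (3, 0), (3, 3), (3, 4), (3, 7), (3, 8), (3, 11), (3, 12), (3, 15), (3, 16), (3, 19), (3, 20), (3, 23), (3, 24), (3, 27), (3, 28), (3, 31)]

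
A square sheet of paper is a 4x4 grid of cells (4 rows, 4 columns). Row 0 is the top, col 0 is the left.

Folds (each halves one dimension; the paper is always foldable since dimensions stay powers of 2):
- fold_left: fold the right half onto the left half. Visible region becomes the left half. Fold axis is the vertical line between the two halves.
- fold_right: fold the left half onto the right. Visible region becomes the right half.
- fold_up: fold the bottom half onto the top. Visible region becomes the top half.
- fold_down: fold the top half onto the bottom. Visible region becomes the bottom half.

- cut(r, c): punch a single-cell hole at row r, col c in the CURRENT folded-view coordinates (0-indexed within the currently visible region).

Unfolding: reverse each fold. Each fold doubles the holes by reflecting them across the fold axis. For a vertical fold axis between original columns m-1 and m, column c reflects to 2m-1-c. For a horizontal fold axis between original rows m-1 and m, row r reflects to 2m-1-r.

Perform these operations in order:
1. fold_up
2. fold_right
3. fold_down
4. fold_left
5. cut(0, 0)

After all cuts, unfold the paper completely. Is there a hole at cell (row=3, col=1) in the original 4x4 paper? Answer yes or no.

Op 1 fold_up: fold axis h@2; visible region now rows[0,2) x cols[0,4) = 2x4
Op 2 fold_right: fold axis v@2; visible region now rows[0,2) x cols[2,4) = 2x2
Op 3 fold_down: fold axis h@1; visible region now rows[1,2) x cols[2,4) = 1x2
Op 4 fold_left: fold axis v@3; visible region now rows[1,2) x cols[2,3) = 1x1
Op 5 cut(0, 0): punch at orig (1,2); cuts so far [(1, 2)]; region rows[1,2) x cols[2,3) = 1x1
Unfold 1 (reflect across v@3): 2 holes -> [(1, 2), (1, 3)]
Unfold 2 (reflect across h@1): 4 holes -> [(0, 2), (0, 3), (1, 2), (1, 3)]
Unfold 3 (reflect across v@2): 8 holes -> [(0, 0), (0, 1), (0, 2), (0, 3), (1, 0), (1, 1), (1, 2), (1, 3)]
Unfold 4 (reflect across h@2): 16 holes -> [(0, 0), (0, 1), (0, 2), (0, 3), (1, 0), (1, 1), (1, 2), (1, 3), (2, 0), (2, 1), (2, 2), (2, 3), (3, 0), (3, 1), (3, 2), (3, 3)]
Holes: [(0, 0), (0, 1), (0, 2), (0, 3), (1, 0), (1, 1), (1, 2), (1, 3), (2, 0), (2, 1), (2, 2), (2, 3), (3, 0), (3, 1), (3, 2), (3, 3)]

Answer: yes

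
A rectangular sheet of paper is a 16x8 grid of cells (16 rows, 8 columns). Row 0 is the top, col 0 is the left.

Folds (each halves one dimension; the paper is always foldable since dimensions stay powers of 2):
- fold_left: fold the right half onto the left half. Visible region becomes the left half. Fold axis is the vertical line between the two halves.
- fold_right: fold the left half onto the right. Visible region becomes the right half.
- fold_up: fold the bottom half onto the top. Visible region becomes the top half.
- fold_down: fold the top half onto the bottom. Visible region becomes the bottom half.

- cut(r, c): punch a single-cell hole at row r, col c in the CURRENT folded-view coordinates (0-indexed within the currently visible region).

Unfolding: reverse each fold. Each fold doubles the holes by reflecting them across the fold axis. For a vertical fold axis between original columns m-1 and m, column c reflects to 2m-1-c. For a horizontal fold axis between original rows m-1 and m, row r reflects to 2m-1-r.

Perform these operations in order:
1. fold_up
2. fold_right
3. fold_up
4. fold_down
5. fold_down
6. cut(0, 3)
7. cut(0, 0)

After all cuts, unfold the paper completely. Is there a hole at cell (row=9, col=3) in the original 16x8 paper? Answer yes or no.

Op 1 fold_up: fold axis h@8; visible region now rows[0,8) x cols[0,8) = 8x8
Op 2 fold_right: fold axis v@4; visible region now rows[0,8) x cols[4,8) = 8x4
Op 3 fold_up: fold axis h@4; visible region now rows[0,4) x cols[4,8) = 4x4
Op 4 fold_down: fold axis h@2; visible region now rows[2,4) x cols[4,8) = 2x4
Op 5 fold_down: fold axis h@3; visible region now rows[3,4) x cols[4,8) = 1x4
Op 6 cut(0, 3): punch at orig (3,7); cuts so far [(3, 7)]; region rows[3,4) x cols[4,8) = 1x4
Op 7 cut(0, 0): punch at orig (3,4); cuts so far [(3, 4), (3, 7)]; region rows[3,4) x cols[4,8) = 1x4
Unfold 1 (reflect across h@3): 4 holes -> [(2, 4), (2, 7), (3, 4), (3, 7)]
Unfold 2 (reflect across h@2): 8 holes -> [(0, 4), (0, 7), (1, 4), (1, 7), (2, 4), (2, 7), (3, 4), (3, 7)]
Unfold 3 (reflect across h@4): 16 holes -> [(0, 4), (0, 7), (1, 4), (1, 7), (2, 4), (2, 7), (3, 4), (3, 7), (4, 4), (4, 7), (5, 4), (5, 7), (6, 4), (6, 7), (7, 4), (7, 7)]
Unfold 4 (reflect across v@4): 32 holes -> [(0, 0), (0, 3), (0, 4), (0, 7), (1, 0), (1, 3), (1, 4), (1, 7), (2, 0), (2, 3), (2, 4), (2, 7), (3, 0), (3, 3), (3, 4), (3, 7), (4, 0), (4, 3), (4, 4), (4, 7), (5, 0), (5, 3), (5, 4), (5, 7), (6, 0), (6, 3), (6, 4), (6, 7), (7, 0), (7, 3), (7, 4), (7, 7)]
Unfold 5 (reflect across h@8): 64 holes -> [(0, 0), (0, 3), (0, 4), (0, 7), (1, 0), (1, 3), (1, 4), (1, 7), (2, 0), (2, 3), (2, 4), (2, 7), (3, 0), (3, 3), (3, 4), (3, 7), (4, 0), (4, 3), (4, 4), (4, 7), (5, 0), (5, 3), (5, 4), (5, 7), (6, 0), (6, 3), (6, 4), (6, 7), (7, 0), (7, 3), (7, 4), (7, 7), (8, 0), (8, 3), (8, 4), (8, 7), (9, 0), (9, 3), (9, 4), (9, 7), (10, 0), (10, 3), (10, 4), (10, 7), (11, 0), (11, 3), (11, 4), (11, 7), (12, 0), (12, 3), (12, 4), (12, 7), (13, 0), (13, 3), (13, 4), (13, 7), (14, 0), (14, 3), (14, 4), (14, 7), (15, 0), (15, 3), (15, 4), (15, 7)]
Holes: [(0, 0), (0, 3), (0, 4), (0, 7), (1, 0), (1, 3), (1, 4), (1, 7), (2, 0), (2, 3), (2, 4), (2, 7), (3, 0), (3, 3), (3, 4), (3, 7), (4, 0), (4, 3), (4, 4), (4, 7), (5, 0), (5, 3), (5, 4), (5, 7), (6, 0), (6, 3), (6, 4), (6, 7), (7, 0), (7, 3), (7, 4), (7, 7), (8, 0), (8, 3), (8, 4), (8, 7), (9, 0), (9, 3), (9, 4), (9, 7), (10, 0), (10, 3), (10, 4), (10, 7), (11, 0), (11, 3), (11, 4), (11, 7), (12, 0), (12, 3), (12, 4), (12, 7), (13, 0), (13, 3), (13, 4), (13, 7), (14, 0), (14, 3), (14, 4), (14, 7), (15, 0), (15, 3), (15, 4), (15, 7)]

Answer: yes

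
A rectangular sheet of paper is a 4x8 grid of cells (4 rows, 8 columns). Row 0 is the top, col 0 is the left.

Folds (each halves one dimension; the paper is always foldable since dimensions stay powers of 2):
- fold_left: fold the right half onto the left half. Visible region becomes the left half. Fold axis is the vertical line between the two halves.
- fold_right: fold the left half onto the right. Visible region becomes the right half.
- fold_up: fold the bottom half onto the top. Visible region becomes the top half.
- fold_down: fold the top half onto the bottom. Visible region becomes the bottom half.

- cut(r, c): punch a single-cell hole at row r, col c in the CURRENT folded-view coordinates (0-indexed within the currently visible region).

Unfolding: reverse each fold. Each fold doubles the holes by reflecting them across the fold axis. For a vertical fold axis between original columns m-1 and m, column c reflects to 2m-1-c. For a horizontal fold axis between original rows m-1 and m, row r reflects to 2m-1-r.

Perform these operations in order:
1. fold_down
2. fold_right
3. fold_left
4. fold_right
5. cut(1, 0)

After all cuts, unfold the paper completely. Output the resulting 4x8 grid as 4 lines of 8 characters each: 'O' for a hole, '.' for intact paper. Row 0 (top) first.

Answer: OOOOOOOO
........
........
OOOOOOOO

Derivation:
Op 1 fold_down: fold axis h@2; visible region now rows[2,4) x cols[0,8) = 2x8
Op 2 fold_right: fold axis v@4; visible region now rows[2,4) x cols[4,8) = 2x4
Op 3 fold_left: fold axis v@6; visible region now rows[2,4) x cols[4,6) = 2x2
Op 4 fold_right: fold axis v@5; visible region now rows[2,4) x cols[5,6) = 2x1
Op 5 cut(1, 0): punch at orig (3,5); cuts so far [(3, 5)]; region rows[2,4) x cols[5,6) = 2x1
Unfold 1 (reflect across v@5): 2 holes -> [(3, 4), (3, 5)]
Unfold 2 (reflect across v@6): 4 holes -> [(3, 4), (3, 5), (3, 6), (3, 7)]
Unfold 3 (reflect across v@4): 8 holes -> [(3, 0), (3, 1), (3, 2), (3, 3), (3, 4), (3, 5), (3, 6), (3, 7)]
Unfold 4 (reflect across h@2): 16 holes -> [(0, 0), (0, 1), (0, 2), (0, 3), (0, 4), (0, 5), (0, 6), (0, 7), (3, 0), (3, 1), (3, 2), (3, 3), (3, 4), (3, 5), (3, 6), (3, 7)]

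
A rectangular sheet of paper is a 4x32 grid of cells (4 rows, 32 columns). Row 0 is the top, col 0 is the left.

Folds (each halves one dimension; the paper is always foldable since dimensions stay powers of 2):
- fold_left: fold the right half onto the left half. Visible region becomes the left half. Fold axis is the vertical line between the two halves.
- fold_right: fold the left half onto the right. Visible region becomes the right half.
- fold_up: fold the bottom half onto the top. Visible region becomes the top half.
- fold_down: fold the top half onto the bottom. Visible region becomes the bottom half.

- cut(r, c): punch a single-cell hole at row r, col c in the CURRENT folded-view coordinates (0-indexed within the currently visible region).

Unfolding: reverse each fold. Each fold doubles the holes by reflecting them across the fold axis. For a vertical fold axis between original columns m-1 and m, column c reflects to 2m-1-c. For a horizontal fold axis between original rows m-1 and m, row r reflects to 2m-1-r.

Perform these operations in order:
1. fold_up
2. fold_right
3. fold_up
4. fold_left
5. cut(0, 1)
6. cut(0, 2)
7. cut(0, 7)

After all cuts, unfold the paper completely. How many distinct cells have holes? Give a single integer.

Answer: 48

Derivation:
Op 1 fold_up: fold axis h@2; visible region now rows[0,2) x cols[0,32) = 2x32
Op 2 fold_right: fold axis v@16; visible region now rows[0,2) x cols[16,32) = 2x16
Op 3 fold_up: fold axis h@1; visible region now rows[0,1) x cols[16,32) = 1x16
Op 4 fold_left: fold axis v@24; visible region now rows[0,1) x cols[16,24) = 1x8
Op 5 cut(0, 1): punch at orig (0,17); cuts so far [(0, 17)]; region rows[0,1) x cols[16,24) = 1x8
Op 6 cut(0, 2): punch at orig (0,18); cuts so far [(0, 17), (0, 18)]; region rows[0,1) x cols[16,24) = 1x8
Op 7 cut(0, 7): punch at orig (0,23); cuts so far [(0, 17), (0, 18), (0, 23)]; region rows[0,1) x cols[16,24) = 1x8
Unfold 1 (reflect across v@24): 6 holes -> [(0, 17), (0, 18), (0, 23), (0, 24), (0, 29), (0, 30)]
Unfold 2 (reflect across h@1): 12 holes -> [(0, 17), (0, 18), (0, 23), (0, 24), (0, 29), (0, 30), (1, 17), (1, 18), (1, 23), (1, 24), (1, 29), (1, 30)]
Unfold 3 (reflect across v@16): 24 holes -> [(0, 1), (0, 2), (0, 7), (0, 8), (0, 13), (0, 14), (0, 17), (0, 18), (0, 23), (0, 24), (0, 29), (0, 30), (1, 1), (1, 2), (1, 7), (1, 8), (1, 13), (1, 14), (1, 17), (1, 18), (1, 23), (1, 24), (1, 29), (1, 30)]
Unfold 4 (reflect across h@2): 48 holes -> [(0, 1), (0, 2), (0, 7), (0, 8), (0, 13), (0, 14), (0, 17), (0, 18), (0, 23), (0, 24), (0, 29), (0, 30), (1, 1), (1, 2), (1, 7), (1, 8), (1, 13), (1, 14), (1, 17), (1, 18), (1, 23), (1, 24), (1, 29), (1, 30), (2, 1), (2, 2), (2, 7), (2, 8), (2, 13), (2, 14), (2, 17), (2, 18), (2, 23), (2, 24), (2, 29), (2, 30), (3, 1), (3, 2), (3, 7), (3, 8), (3, 13), (3, 14), (3, 17), (3, 18), (3, 23), (3, 24), (3, 29), (3, 30)]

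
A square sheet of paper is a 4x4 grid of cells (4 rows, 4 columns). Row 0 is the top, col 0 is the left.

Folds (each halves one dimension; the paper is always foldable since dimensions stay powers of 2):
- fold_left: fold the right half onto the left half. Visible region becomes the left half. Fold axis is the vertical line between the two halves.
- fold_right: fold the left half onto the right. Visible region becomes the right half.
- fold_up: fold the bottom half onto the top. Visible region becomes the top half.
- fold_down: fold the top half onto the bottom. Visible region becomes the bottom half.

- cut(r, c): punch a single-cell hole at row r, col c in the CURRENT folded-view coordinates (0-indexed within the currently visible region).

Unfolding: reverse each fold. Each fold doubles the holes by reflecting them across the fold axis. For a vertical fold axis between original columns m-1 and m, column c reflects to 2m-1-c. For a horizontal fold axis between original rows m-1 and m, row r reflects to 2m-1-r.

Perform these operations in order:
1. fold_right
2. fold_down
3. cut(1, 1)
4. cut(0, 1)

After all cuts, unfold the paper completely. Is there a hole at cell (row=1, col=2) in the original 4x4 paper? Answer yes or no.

Op 1 fold_right: fold axis v@2; visible region now rows[0,4) x cols[2,4) = 4x2
Op 2 fold_down: fold axis h@2; visible region now rows[2,4) x cols[2,4) = 2x2
Op 3 cut(1, 1): punch at orig (3,3); cuts so far [(3, 3)]; region rows[2,4) x cols[2,4) = 2x2
Op 4 cut(0, 1): punch at orig (2,3); cuts so far [(2, 3), (3, 3)]; region rows[2,4) x cols[2,4) = 2x2
Unfold 1 (reflect across h@2): 4 holes -> [(0, 3), (1, 3), (2, 3), (3, 3)]
Unfold 2 (reflect across v@2): 8 holes -> [(0, 0), (0, 3), (1, 0), (1, 3), (2, 0), (2, 3), (3, 0), (3, 3)]
Holes: [(0, 0), (0, 3), (1, 0), (1, 3), (2, 0), (2, 3), (3, 0), (3, 3)]

Answer: no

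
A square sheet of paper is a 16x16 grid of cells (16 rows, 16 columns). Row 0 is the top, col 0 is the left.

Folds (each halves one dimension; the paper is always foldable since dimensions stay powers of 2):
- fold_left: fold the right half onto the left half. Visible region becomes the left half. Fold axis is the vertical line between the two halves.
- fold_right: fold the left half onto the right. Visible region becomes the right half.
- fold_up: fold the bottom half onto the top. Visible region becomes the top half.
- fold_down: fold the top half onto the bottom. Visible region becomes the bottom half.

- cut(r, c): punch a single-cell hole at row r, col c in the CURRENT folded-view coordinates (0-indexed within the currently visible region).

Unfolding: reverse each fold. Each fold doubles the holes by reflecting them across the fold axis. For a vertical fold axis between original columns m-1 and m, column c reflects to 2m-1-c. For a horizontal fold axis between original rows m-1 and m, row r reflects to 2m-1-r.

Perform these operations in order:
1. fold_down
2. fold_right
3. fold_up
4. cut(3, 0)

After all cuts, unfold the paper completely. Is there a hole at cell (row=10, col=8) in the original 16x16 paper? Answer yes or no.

Op 1 fold_down: fold axis h@8; visible region now rows[8,16) x cols[0,16) = 8x16
Op 2 fold_right: fold axis v@8; visible region now rows[8,16) x cols[8,16) = 8x8
Op 3 fold_up: fold axis h@12; visible region now rows[8,12) x cols[8,16) = 4x8
Op 4 cut(3, 0): punch at orig (11,8); cuts so far [(11, 8)]; region rows[8,12) x cols[8,16) = 4x8
Unfold 1 (reflect across h@12): 2 holes -> [(11, 8), (12, 8)]
Unfold 2 (reflect across v@8): 4 holes -> [(11, 7), (11, 8), (12, 7), (12, 8)]
Unfold 3 (reflect across h@8): 8 holes -> [(3, 7), (3, 8), (4, 7), (4, 8), (11, 7), (11, 8), (12, 7), (12, 8)]
Holes: [(3, 7), (3, 8), (4, 7), (4, 8), (11, 7), (11, 8), (12, 7), (12, 8)]

Answer: no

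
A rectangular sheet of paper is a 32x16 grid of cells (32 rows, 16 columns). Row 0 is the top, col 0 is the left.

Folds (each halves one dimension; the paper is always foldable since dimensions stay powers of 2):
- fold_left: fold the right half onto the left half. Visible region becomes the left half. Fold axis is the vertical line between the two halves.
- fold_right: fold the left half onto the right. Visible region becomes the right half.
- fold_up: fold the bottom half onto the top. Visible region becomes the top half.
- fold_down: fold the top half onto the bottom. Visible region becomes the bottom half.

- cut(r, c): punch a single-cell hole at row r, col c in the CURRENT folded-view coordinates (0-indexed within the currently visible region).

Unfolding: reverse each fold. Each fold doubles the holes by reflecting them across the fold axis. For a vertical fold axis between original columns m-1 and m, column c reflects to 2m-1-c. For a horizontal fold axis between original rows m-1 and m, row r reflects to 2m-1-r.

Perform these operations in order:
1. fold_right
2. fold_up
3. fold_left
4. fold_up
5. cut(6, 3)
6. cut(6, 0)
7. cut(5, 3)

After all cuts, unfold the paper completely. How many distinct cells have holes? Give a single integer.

Answer: 48

Derivation:
Op 1 fold_right: fold axis v@8; visible region now rows[0,32) x cols[8,16) = 32x8
Op 2 fold_up: fold axis h@16; visible region now rows[0,16) x cols[8,16) = 16x8
Op 3 fold_left: fold axis v@12; visible region now rows[0,16) x cols[8,12) = 16x4
Op 4 fold_up: fold axis h@8; visible region now rows[0,8) x cols[8,12) = 8x4
Op 5 cut(6, 3): punch at orig (6,11); cuts so far [(6, 11)]; region rows[0,8) x cols[8,12) = 8x4
Op 6 cut(6, 0): punch at orig (6,8); cuts so far [(6, 8), (6, 11)]; region rows[0,8) x cols[8,12) = 8x4
Op 7 cut(5, 3): punch at orig (5,11); cuts so far [(5, 11), (6, 8), (6, 11)]; region rows[0,8) x cols[8,12) = 8x4
Unfold 1 (reflect across h@8): 6 holes -> [(5, 11), (6, 8), (6, 11), (9, 8), (9, 11), (10, 11)]
Unfold 2 (reflect across v@12): 12 holes -> [(5, 11), (5, 12), (6, 8), (6, 11), (6, 12), (6, 15), (9, 8), (9, 11), (9, 12), (9, 15), (10, 11), (10, 12)]
Unfold 3 (reflect across h@16): 24 holes -> [(5, 11), (5, 12), (6, 8), (6, 11), (6, 12), (6, 15), (9, 8), (9, 11), (9, 12), (9, 15), (10, 11), (10, 12), (21, 11), (21, 12), (22, 8), (22, 11), (22, 12), (22, 15), (25, 8), (25, 11), (25, 12), (25, 15), (26, 11), (26, 12)]
Unfold 4 (reflect across v@8): 48 holes -> [(5, 3), (5, 4), (5, 11), (5, 12), (6, 0), (6, 3), (6, 4), (6, 7), (6, 8), (6, 11), (6, 12), (6, 15), (9, 0), (9, 3), (9, 4), (9, 7), (9, 8), (9, 11), (9, 12), (9, 15), (10, 3), (10, 4), (10, 11), (10, 12), (21, 3), (21, 4), (21, 11), (21, 12), (22, 0), (22, 3), (22, 4), (22, 7), (22, 8), (22, 11), (22, 12), (22, 15), (25, 0), (25, 3), (25, 4), (25, 7), (25, 8), (25, 11), (25, 12), (25, 15), (26, 3), (26, 4), (26, 11), (26, 12)]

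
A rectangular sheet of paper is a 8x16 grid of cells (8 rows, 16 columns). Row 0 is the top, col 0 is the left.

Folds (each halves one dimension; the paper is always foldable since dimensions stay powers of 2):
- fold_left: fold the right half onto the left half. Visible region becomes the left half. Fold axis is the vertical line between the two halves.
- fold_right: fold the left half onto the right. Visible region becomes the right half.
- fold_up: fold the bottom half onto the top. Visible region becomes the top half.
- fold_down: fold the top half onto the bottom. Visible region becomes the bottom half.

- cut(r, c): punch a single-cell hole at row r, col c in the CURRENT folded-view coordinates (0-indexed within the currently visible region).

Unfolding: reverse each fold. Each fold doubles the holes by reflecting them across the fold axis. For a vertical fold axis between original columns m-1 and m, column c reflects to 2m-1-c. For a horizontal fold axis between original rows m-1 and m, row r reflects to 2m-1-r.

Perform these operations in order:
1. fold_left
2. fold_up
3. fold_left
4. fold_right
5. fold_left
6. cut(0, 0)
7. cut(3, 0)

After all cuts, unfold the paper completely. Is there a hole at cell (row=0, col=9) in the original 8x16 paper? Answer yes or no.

Op 1 fold_left: fold axis v@8; visible region now rows[0,8) x cols[0,8) = 8x8
Op 2 fold_up: fold axis h@4; visible region now rows[0,4) x cols[0,8) = 4x8
Op 3 fold_left: fold axis v@4; visible region now rows[0,4) x cols[0,4) = 4x4
Op 4 fold_right: fold axis v@2; visible region now rows[0,4) x cols[2,4) = 4x2
Op 5 fold_left: fold axis v@3; visible region now rows[0,4) x cols[2,3) = 4x1
Op 6 cut(0, 0): punch at orig (0,2); cuts so far [(0, 2)]; region rows[0,4) x cols[2,3) = 4x1
Op 7 cut(3, 0): punch at orig (3,2); cuts so far [(0, 2), (3, 2)]; region rows[0,4) x cols[2,3) = 4x1
Unfold 1 (reflect across v@3): 4 holes -> [(0, 2), (0, 3), (3, 2), (3, 3)]
Unfold 2 (reflect across v@2): 8 holes -> [(0, 0), (0, 1), (0, 2), (0, 3), (3, 0), (3, 1), (3, 2), (3, 3)]
Unfold 3 (reflect across v@4): 16 holes -> [(0, 0), (0, 1), (0, 2), (0, 3), (0, 4), (0, 5), (0, 6), (0, 7), (3, 0), (3, 1), (3, 2), (3, 3), (3, 4), (3, 5), (3, 6), (3, 7)]
Unfold 4 (reflect across h@4): 32 holes -> [(0, 0), (0, 1), (0, 2), (0, 3), (0, 4), (0, 5), (0, 6), (0, 7), (3, 0), (3, 1), (3, 2), (3, 3), (3, 4), (3, 5), (3, 6), (3, 7), (4, 0), (4, 1), (4, 2), (4, 3), (4, 4), (4, 5), (4, 6), (4, 7), (7, 0), (7, 1), (7, 2), (7, 3), (7, 4), (7, 5), (7, 6), (7, 7)]
Unfold 5 (reflect across v@8): 64 holes -> [(0, 0), (0, 1), (0, 2), (0, 3), (0, 4), (0, 5), (0, 6), (0, 7), (0, 8), (0, 9), (0, 10), (0, 11), (0, 12), (0, 13), (0, 14), (0, 15), (3, 0), (3, 1), (3, 2), (3, 3), (3, 4), (3, 5), (3, 6), (3, 7), (3, 8), (3, 9), (3, 10), (3, 11), (3, 12), (3, 13), (3, 14), (3, 15), (4, 0), (4, 1), (4, 2), (4, 3), (4, 4), (4, 5), (4, 6), (4, 7), (4, 8), (4, 9), (4, 10), (4, 11), (4, 12), (4, 13), (4, 14), (4, 15), (7, 0), (7, 1), (7, 2), (7, 3), (7, 4), (7, 5), (7, 6), (7, 7), (7, 8), (7, 9), (7, 10), (7, 11), (7, 12), (7, 13), (7, 14), (7, 15)]
Holes: [(0, 0), (0, 1), (0, 2), (0, 3), (0, 4), (0, 5), (0, 6), (0, 7), (0, 8), (0, 9), (0, 10), (0, 11), (0, 12), (0, 13), (0, 14), (0, 15), (3, 0), (3, 1), (3, 2), (3, 3), (3, 4), (3, 5), (3, 6), (3, 7), (3, 8), (3, 9), (3, 10), (3, 11), (3, 12), (3, 13), (3, 14), (3, 15), (4, 0), (4, 1), (4, 2), (4, 3), (4, 4), (4, 5), (4, 6), (4, 7), (4, 8), (4, 9), (4, 10), (4, 11), (4, 12), (4, 13), (4, 14), (4, 15), (7, 0), (7, 1), (7, 2), (7, 3), (7, 4), (7, 5), (7, 6), (7, 7), (7, 8), (7, 9), (7, 10), (7, 11), (7, 12), (7, 13), (7, 14), (7, 15)]

Answer: yes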